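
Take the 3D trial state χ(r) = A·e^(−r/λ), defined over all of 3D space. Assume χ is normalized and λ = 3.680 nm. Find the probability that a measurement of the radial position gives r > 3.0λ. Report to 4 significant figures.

P ≈ 0.06197

With dV = 4πr²dr, the probability is ∫|χ|² dV over r > 3.0λ.
A² is fixed by ∫₀^∞ 4πr²|χ|² dr = 1, i.e. A² = (π·λ^3)^(−1).
Let u = r/λ; then A², 4π and the length scale all cancel, so P = ∫_{3.0}^{∞} u^2·e^(-2·u) du ÷ ∫_{0}^{∞} u^2·e^(-2·u) du.
An antiderivative of u^2·e^(-2·u) is -(2·u^2 + 2·u + 1)·e^(-2·u)/4; evaluating from 3.0 to ∞ gives 25·e^(-6)/4, while the full integral is 1/4.
This evaluates to P = 0.061969.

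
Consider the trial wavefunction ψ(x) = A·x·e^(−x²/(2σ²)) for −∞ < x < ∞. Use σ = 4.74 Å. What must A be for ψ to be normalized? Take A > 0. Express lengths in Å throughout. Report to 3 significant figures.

A ≈ 0.103 Å^(-3/2)

We need A² ∫|f|² dx = 1, taking the integral from −∞ to ∞.
∫|ψ|² dx = A²·(√(π)·σ^3/2).
Setting this equal to 1 gives A² = 1/(√(π)·σ^3/2).
With σ = 4.74: A² = 0.01060 and A = 0.1029.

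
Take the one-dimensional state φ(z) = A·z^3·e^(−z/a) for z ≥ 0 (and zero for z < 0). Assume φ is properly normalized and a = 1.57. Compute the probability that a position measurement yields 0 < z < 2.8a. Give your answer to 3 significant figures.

P ≈ 0.330

The probability is P = ∫ |φ|² dz over [0, 2.8a].
Since A² = 1/(45·a^7/8), this is the region integral divided by the full normalization integral.
Let u = z/a; then A² and the length scale cancel, so P = ∫_{0}^{2.8} u^6·e^(-2·u) du ÷ ∫_{0}^{∞} u^6·e^(-2·u) du.
Using ∫ u^6·e^(-2·u) du = -(4·u^6 + 12·u^5 + 30·u^4 + 60·u^3 + 90·u^2 + 90·u + 45)·e^(-2·u)/8, the numerator is ≈ 1.8548 and the denominator is 45/8.
Evaluating gives P = 0.3297.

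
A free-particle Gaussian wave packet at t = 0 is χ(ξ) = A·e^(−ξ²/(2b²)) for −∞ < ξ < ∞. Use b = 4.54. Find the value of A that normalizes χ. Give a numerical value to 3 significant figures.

Normalization requires ∫|χ|² dξ = 1, integrated from −∞ to ∞.
Using the Gaussian integral ∫_{−∞}^{∞} e^(−αξ²) dξ = √(π/α), with χ = A·e^(−ξ²/(2b²)), the integral evaluates to A²·[√(π)·b].
Plugging in b = 4.54 yields A = 0.3525.

A ≈ 0.353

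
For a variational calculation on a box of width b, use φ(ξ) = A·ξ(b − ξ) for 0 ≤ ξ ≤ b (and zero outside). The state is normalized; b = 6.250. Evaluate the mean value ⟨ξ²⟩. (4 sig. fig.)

The expectation value is the |φ|²-weighted average of ξ^2: ∫ ξ^2|φ|² dξ.
Expanding the polynomial and integrating term by term, evaluating both integrals, ⟨ξ²⟩ = 2·b^2/7.
With b = 6.250, ⟨ξ^2⟩ = 11.161.

⟨ξ^2⟩ ≈ 11.16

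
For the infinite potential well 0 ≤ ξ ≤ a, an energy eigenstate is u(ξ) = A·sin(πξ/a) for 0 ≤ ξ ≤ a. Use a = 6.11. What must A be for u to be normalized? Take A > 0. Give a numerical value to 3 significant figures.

A ≈ 0.572

The normalization condition is ∫|u|² dξ = 1 from 0 to a.
Using sin²θ = (1 − cos 2θ)/2, with u = A·sin(πξ/a), the integral evaluates to A²·[a/2].
Setting this equal to 1 gives A² = 1/(a/2).
Substituting a = 6.11 gives A² = 0.3273, so A = 0.5721.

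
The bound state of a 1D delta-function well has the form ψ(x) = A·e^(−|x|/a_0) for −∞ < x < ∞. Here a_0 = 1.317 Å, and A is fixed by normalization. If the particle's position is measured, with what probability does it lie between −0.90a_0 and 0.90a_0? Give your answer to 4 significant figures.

P ≈ 0.8347

|ψ|² is the probability density, so P = ∫_{−0.90a_0}^{0.90a_0} |ψ|² dx.
With A² fixed by ∫|ψ|² = 1, i.e. A² = (a_0)^(−1), substitute and integrate.
Both integrals are even about x = 0, so only the x ≥ 0 halves are needed (the factors of 2 cancel). Substituting u = x/a_0, A² and the length scale cancel in the ratio: P = ∫_{0}^{0.90} e^(-2·u) du / ∫_{0}^{∞} e^(-2·u) du.
With ∫ e^(-2·u) du = -e^(-2·u)/2 + C, the region integral is 1/2 - e^(-9/5)/2 and the full one is 1/2.
Evaluating gives P = 0.83470.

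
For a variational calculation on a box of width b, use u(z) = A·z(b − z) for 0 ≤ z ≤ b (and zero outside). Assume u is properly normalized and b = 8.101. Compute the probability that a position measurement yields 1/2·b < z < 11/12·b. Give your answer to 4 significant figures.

P ≈ 0.4949

|u|² is the probability density, so P = ∫_{1/2·b}^{11/12·b} |u|² dz.
The normalization integral ∫|u|²dz over the whole domain equals b^5/30·A², and A² cancels in the ratio.
Substituting t = z/b, A² and the length scale cancel in the ratio: P = ∫_{1/2}^{11/12} t^2·(1 - t)^2 dt / ∫_{0}^{1} t^2·(1 - t)^2 dt.
With ∫ t^2·(1 - t)^2 dt = t^3·(6·t^2 - 15·t + 10)/30 + C, the region integral is ≈ 0.0164971 and the full one is 1/30.
Taking the ratio, P = 0.49491.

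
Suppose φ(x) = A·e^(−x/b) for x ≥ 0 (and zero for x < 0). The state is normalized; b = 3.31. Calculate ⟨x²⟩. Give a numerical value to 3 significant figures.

⟨x^2⟩ ≈ 5.48

The expectation value is the |φ|²-weighted average of x^2: ∫ x^2|φ|² dx.
Using ∫₀^∞ xⁿ e^(−αx) dx = n!/αⁿ⁺¹, the ratio of the moment integral to the normalization integral gives ⟨x²⟩ = b^2/2.
Putting b = 3.31 gives 5.478.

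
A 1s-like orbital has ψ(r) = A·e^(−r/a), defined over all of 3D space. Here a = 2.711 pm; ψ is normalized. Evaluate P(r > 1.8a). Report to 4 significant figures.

With dV = 4πr²dr, the probability is ∫|ψ|² dV over r > 1.8a.
Normalization gives A² = 1/(π·a^3).
Let u = r/a; then A², 4π and the length scale all cancel, so P = ∫_{1.8}^{∞} u^2·e^(-2·u) du ÷ ∫_{0}^{∞} u^2·e^(-2·u) du.
An antiderivative of u^2·e^(-2·u) is -(2·u^2 + 2·u + 1)·e^(-2·u)/4; evaluating from 1.8 to ∞ gives 277·e^(-18/5)/100, while the full integral is 1/4.
This evaluates to P = 0.30275.

P ≈ 0.3027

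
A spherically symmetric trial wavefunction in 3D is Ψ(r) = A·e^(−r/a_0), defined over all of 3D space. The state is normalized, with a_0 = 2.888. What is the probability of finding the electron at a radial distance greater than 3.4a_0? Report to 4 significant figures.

P ≈ 0.03444

P = ∫ |Ψ|² 4πr² dr over r > 3.4a_0.
A² is fixed by ∫₀^∞ 4πr²|Ψ|² dr = 1, i.e. A² = (π·a_0^3)^(−1).
Let u = r/a_0; then A², 4π and the length scale all cancel, so P = ∫_{3.4}^{∞} u^2·e^(-2·u) du ÷ ∫_{0}^{∞} u^2·e^(-2·u) du.
With ∫ u^2·e^(-2·u) du = -(2·u^2 + 2·u + 1)·e^(-2·u)/4 + C, the region integral is 773·e^(-34/5)/100 and the full one is 1/4.
Taking the ratio yields P = 0.034438.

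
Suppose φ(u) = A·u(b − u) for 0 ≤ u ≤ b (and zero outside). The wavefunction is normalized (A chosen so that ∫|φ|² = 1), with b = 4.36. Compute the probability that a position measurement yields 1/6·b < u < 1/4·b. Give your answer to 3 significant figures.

The probability is P = ∫ |φ|² du over [1/6·b, 1/4·b].
The normalization integral ∫|φ|²du over the whole domain equals b^5/30·A², and A² cancels in the ratio.
Substituting t = u/b, A² and the length scale cancel in the ratio: P = ∫_{1/6}^{1/4} t^2·(1 - t)^2 dt / ∫_{0}^{1} t^2·(1 - t)^2 dt.
With ∫ t^2·(1 - t)^2 dt = t^3·(6·t^2 - 15·t + 10)/30 + C, the region integral is ≈ 0.0022674 and the full one is 1/30.
This works out to P = 0.06802.

P ≈ 0.0680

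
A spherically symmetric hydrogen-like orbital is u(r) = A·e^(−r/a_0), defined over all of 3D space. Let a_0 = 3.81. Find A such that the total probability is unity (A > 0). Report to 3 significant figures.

A ≈ 0.0759

We need A² ∫|f|² 4πr² dr = 1, taking the integral from 0 to ∞.
In 3D with spherical symmetry the volume element is 4πr² dr.
With ∫₀^∞ r^2 e^(−αr) dr = 2!/α^3, ∫|u|² 4πr² dr = A²·(π·a_0^3).
So A² = (π·a_0^3)^(−1).
Plugging in a_0 = 3.81 yields A = 0.07586.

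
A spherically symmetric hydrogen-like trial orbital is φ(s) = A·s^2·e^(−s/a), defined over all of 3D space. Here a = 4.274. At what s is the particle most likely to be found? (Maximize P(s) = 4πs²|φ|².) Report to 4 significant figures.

s ≈ 12.82

Differentiate P(s) = 4πs²|φ|² with respect to s and set to zero.
This gives s = 3·a.
With a = 4.274, the most probable radial distance is 12.822.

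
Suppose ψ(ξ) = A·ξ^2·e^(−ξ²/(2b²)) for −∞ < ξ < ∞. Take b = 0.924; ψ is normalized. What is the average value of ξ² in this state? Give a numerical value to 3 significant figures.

⟨ξ^2⟩ ≈ 2.13

⟨ξ²⟩ = ∫ ξ^2 |ψ|² dξ over the full domain.
Since the A² factors cancel between numerator and denominator, ⟨ξ²⟩ = 5·b^2/2.
Putting b = 0.924 gives 2.134.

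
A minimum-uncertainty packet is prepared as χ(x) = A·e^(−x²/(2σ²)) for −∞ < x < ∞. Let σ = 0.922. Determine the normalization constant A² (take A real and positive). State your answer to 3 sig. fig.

A^2 ≈ 0.612

Require ∫ |χ|² dx = 1 over the whole domain.
With χ = A·e^(−x²/(2σ²)), the integral evaluates to A²·[√(π)·σ].
Hence A² = 1/[√(π)·σ].
Plugging in σ = 0.922 yields A = 0.7823.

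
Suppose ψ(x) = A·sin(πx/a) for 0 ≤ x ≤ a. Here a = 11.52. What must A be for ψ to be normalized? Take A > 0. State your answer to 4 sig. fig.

We need A² ∫|f|² dx = 1, taking the integral from 0 to a.
The integral (without the A² prefactor) comes out to a/2.
So A² = (a/2)^(−1).
Plugging in a = 11.52 yields A = 0.41667.

A ≈ 0.4167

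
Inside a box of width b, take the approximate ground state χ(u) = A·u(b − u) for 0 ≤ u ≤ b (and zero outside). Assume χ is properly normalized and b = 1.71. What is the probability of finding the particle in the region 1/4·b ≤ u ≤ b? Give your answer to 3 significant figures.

P ≈ 0.896

P = ∫_{1/4·b}^{b} |χ(u)|² du.
Since A² = 1/(b^5/30), this is the region integral divided by the full normalization integral.
Let t = u/b; then A² and the length scale cancel, so P = ∫_{1/4}^{1} t^2·(1 - t)^2 dt ÷ ∫_{0}^{1} t^2·(1 - t)^2 dt.
With ∫ t^2·(1 - t)^2 dt = t^3·(6·t^2 - 15·t + 10)/30 + C, the region integral is 153/5120 and the full one is 1/30.
The result is P = 459/512.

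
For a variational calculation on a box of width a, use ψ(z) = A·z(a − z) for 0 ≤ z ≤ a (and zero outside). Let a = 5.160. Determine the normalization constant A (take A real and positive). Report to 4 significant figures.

A ≈ 0.09056

We need A² ∫|f|² dz = 1, taking the integral from 0 to a.
The integral (without the A² prefactor) comes out to a^5/30.
So A² = (a^5/30)^(−1).
Plugging in a = 5.160 yields A = 0.090560.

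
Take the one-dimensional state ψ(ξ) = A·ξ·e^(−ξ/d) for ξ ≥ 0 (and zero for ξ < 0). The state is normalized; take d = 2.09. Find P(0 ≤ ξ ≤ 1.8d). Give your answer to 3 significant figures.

P ≈ 0.697

The probability is P = ∫ |ψ|² dξ over [0, 1.8d].
Since A² = 1/(d^3/4), this is the region integral divided by the full normalization integral.
Substituting u = ξ/d, A² and the length scale cancel in the ratio: P = ∫_{0}^{1.8} u^2·e^(-2·u) du / ∫_{0}^{∞} u^2·e^(-2·u) du.
An antiderivative of u^2·e^(-2·u) is -(2·u^2 + 2·u + 1)·e^(-2·u)/4; evaluating from 0 to 1.8 gives 1/4 - 277·e^(-18/5)/100, while the full integral is 1/4.
Evaluating gives P = 0.6973.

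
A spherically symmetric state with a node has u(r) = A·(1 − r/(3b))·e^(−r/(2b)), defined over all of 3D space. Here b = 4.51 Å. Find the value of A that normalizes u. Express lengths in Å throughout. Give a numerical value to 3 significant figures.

The normalization condition is ∫|u|² 4πr² dr = 1 from 0 to ∞.
(Spherical symmetry: dV = 4πr² dr.)
With u = A·(1 − r/(3b))·e^(−r/(2b)), the integral evaluates to A²·[8·π·b^3/3].
Substituting b = 4.51 gives A² = 0.001301, so A = 0.03607.

A ≈ 0.0361 Å^(-3/2)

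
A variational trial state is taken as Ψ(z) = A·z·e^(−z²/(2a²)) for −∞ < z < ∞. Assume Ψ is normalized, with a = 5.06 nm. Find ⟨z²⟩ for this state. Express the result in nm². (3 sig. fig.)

The expectation value is the |Ψ|²-weighted average of z^2: ∫ z^2|Ψ|² dz.
The ratio of the moment integral to the normalization integral gives ⟨z²⟩ = 3·a^2/2.
With a = 5.06, ⟨z^2⟩ = 38.41.

⟨z^2⟩ ≈ 38.4 nm^2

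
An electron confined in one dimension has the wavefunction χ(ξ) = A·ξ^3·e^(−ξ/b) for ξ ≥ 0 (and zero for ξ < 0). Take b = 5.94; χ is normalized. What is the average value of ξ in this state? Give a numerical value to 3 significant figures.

By definition ⟨ξ⟩ = ∫ ξ |χ(ξ)|² dξ.
Recall ∫₀^∞ ξ^m e^(−ξ/β) dξ = m!·β^(m+1), since the A² factors cancel between numerator and denominator, ⟨ξ⟩ = 7·b/2.
With b = 5.94, ⟨ξ⟩ = 20.79.

⟨ξ⟩ ≈ 20.8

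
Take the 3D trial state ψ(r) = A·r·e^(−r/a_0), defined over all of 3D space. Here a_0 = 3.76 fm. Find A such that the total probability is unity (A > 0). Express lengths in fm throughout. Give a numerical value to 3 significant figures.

We need A² ∫|f|² 4πr² dr = 1, taking the integral from 0 to ∞.
The angular integral contributes 4π, leaving ∫₀^∞ r²|ψ|² dr.
Using ∫₀^∞ rⁿ e^(−αr) dr = n!/αⁿ⁺¹, carrying out the integral gives A² · 3·π·a_0^5.
Hence A² = 1/[3·π·a_0^5].
With a_0 = 3.76: A² = 0.0001412 and A = 0.01188.

A ≈ 0.0119 fm^(-5/2)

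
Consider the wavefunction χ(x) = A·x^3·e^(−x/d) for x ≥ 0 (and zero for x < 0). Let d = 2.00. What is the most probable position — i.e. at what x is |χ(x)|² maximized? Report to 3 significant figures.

Set d/dx [|χ(x)|²] = 0 and solve for x > 0.
This gives x = 3·d.
With d = 2.00, the most probable position is 6.000.

x ≈ 6.00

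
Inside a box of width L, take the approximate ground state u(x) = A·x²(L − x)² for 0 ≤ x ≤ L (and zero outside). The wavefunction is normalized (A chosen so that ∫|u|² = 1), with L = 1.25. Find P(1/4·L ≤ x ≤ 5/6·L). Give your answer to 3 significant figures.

P = ∫_{1/4·L}^{5/6·L} |u(x)|² dx.
With A² fixed by ∫|u|² = 1, i.e. A² = (L^9/630)^(−1), substitute and integrate.
Substituting t = x/L, A² and the length scale cancel in the ratio: P = ∫_{1/4}^{5/6} t^4·(1 - t)^4 dt / ∫_{0}^{1} t^4·(1 - t)^4 dt.
An antiderivative of t^4·(1 - t)^4 is t^5·(70·t^4 - 315·t^3 + 540·t^2 - 420·t + 126)/630; evaluating from 1/4 to 5/6 gives ≈ 0.0014954, while the full integral is 1/630.
Evaluating gives P = 0.9421.

P ≈ 0.942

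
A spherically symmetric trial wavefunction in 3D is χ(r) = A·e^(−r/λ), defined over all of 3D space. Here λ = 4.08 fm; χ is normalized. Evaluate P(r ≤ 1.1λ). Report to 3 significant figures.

With dV = 4πr²dr, the probability is ∫|χ|² dV over r ≤ 1.1λ.
The full normalization integral is A²·[π·λ^3] = 1, fixing A².
In terms of u = r/λ (A², 4π and the length scale all cancel between numerator and denominator), P = [∫_{0}^{1.1} u^2·e^(-2·u) du] / [∫_{0}^{∞} u^2·e^(-2·u) du].
Using ∫ u^2·e^(-2·u) du = -(2·u^2 + 2·u + 1)·e^(-2·u)/4, the numerator is 1/4 - 281·e^(-11/5)/200 and the denominator is 1/4.
Taking the ratio yields P = 0.3773.

P ≈ 0.377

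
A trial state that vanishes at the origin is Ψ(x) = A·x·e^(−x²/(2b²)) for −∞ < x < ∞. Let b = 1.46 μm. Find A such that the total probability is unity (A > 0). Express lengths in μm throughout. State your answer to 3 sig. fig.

A ≈ 0.602 μm^(-3/2)

Normalization requires ∫|Ψ|² dx = 1, integrated from −∞ to ∞.
With ∫_{−∞}^{∞} x^(2m) e^(−αx²) dx = (2m−1)!!·√π / (2^m α^(m+1/2)), ∫|Ψ|² dx = A²·(√(π)·b^3/2).
So A² = (√(π)·b^3/2)^(−1).
With b = 1.46: A² = 0.3626 and A = 0.6021.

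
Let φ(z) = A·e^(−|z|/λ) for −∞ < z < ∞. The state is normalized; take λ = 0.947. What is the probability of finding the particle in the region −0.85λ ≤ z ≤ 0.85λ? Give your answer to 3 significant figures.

P ≈ 0.817

The probability is P = ∫ |φ|² dz over [−0.85λ, 0.85λ].
The normalization integral ∫|φ|²dz over the whole domain equals λ·A², and A² cancels in the ratio.
Both integrals are even about z = 0, so only the z ≥ 0 halves are needed (the factors of 2 cancel). Let u = z/λ; then A² and the length scale cancel, so P = ∫_{0}^{0.85} e^(-2·u) du ÷ ∫_{0}^{∞} e^(-2·u) du.
An antiderivative of e^(-2·u) is -e^(-2·u)/2; evaluating from 0 to 0.85 gives 1/2 - e^(-17/10)/2, while the full integral is 1/2.
This works out to P = 0.8173.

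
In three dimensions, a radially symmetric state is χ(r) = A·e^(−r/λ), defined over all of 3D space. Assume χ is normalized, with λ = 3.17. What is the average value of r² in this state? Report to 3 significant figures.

⟨r^2⟩ ≈ 30.1

⟨r²⟩ = ∫ r^2 |χ|² 4πr² dr over the full domain.
Since the A² factors cancel between numerator and denominator, ⟨r²⟩ = 3·λ^2.
Putting λ = 3.17 gives 30.15.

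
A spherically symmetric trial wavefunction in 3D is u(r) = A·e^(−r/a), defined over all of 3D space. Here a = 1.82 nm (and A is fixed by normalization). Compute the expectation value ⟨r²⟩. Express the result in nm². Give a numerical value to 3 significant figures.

By definition ⟨r²⟩ = ∫ r^2 |u(r)|² 4πr² dr.
Using ∫₀^∞ rⁿ e^(−αr) dr = n!/αⁿ⁺¹, evaluating both integrals, ⟨r²⟩ = 3·a^2.
Putting a = 1.82 gives 9.937.

⟨r^2⟩ ≈ 9.94 nm^2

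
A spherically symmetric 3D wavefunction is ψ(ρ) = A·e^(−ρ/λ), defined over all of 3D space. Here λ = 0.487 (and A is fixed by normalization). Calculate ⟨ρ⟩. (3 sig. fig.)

⟨ρ⟩ ≈ 0.731

By definition ⟨ρ⟩ = ∫ ρ |ψ(ρ)|² 4πρ² dρ.
Using ∫₀^∞ ρⁿ e^(−αρ) dρ = n!/αⁿ⁺¹, since the A² factors cancel between numerator and denominator, ⟨ρ⟩ = 3·λ/2.
Putting λ = 0.487 gives 0.7305.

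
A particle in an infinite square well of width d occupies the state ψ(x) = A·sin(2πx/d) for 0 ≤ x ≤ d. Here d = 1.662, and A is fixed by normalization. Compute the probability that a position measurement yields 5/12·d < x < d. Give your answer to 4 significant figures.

|ψ|² is the probability density, so P = ∫_{5/12·d}^{d} |ψ|² dx.
With A² fixed by ∫|ψ|² = 1, i.e. A² = (d/2)^(−1), substitute and integrate.
In terms of u = x/d (A² and the length scale cancel between numerator and denominator), P = [∫_{5/12}^{1} sin(2·π·u)^2 du] / [∫_{0}^{1} sin(2·π·u)^2 du].
Using ∫ sin(2·π·u)^2 du = u/2 - sin(4·π·u)/(8·π), the numerator is -√(3)/(16·π) + 7/24 and the denominator is 1/2.
This works out to P = -√(3)/(8·π) + 7/12.

P ≈ 0.5144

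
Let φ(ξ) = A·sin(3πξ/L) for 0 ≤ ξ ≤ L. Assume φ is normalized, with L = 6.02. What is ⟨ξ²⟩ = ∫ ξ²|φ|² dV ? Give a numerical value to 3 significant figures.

The expectation value is the |φ|²-weighted average of ξ^2: ∫ ξ^2|φ|² dξ.
Since the A² factors cancel between numerator and denominator, ⟨ξ²⟩ = -L^2/(18·π^2) + L^2/3.
Putting L = 6.02 gives 11.88.

⟨ξ^2⟩ ≈ 11.9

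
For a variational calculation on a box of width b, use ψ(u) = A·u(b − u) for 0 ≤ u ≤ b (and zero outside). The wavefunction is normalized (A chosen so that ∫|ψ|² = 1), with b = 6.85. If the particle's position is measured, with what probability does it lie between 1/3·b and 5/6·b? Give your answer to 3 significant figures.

P = ∫_{1/3·b}^{5/6·b} |ψ(u)|² du.
With A² fixed by ∫|ψ|² = 1, i.e. A² = (b^5/30)^(−1), substitute and integrate.
In terms of t = u/b (A² and the length scale cancel between numerator and denominator), P = [∫_{1/3}^{5/6} t^2·(1 - t)^2 dt] / [∫_{0}^{1} t^2·(1 - t)^2 dt].
An antiderivative of t^2·(1 - t)^2 is t^3·(6·t^2 - 15·t + 10)/30; evaluating from 1/3 to 5/6 gives 163/6480, while the full integral is 1/30.
The result is P = 163/216.

P ≈ 0.755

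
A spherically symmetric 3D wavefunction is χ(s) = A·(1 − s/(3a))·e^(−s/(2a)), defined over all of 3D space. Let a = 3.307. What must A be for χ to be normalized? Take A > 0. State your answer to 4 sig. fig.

Normalization requires ∫|χ|² 4πs² ds = 1, integrated from 0 to ∞.
∫|χ|² 4πs² ds = A²·(8·π·a^3/3).
So A² = (8·π·a^3/3)^(−1).
Plugging in a = 3.307 yields A = 0.057450.

A ≈ 0.05745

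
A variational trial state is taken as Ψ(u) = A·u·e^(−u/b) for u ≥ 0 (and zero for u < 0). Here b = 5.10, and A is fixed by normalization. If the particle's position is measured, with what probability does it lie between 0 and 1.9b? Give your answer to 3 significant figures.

P = ∫_{0}^{1.9b} |Ψ(u)|² du.
Since A² = 1/(b^3/4), this is the region integral divided by the full normalization integral.
Substituting t = u/b, A² and the length scale cancel in the ratio: P = ∫_{0}^{1.9} t^2·e^(-2·t) dt / ∫_{0}^{∞} t^2·e^(-2·t) dt.
Using ∫ t^2·e^(-2·t) dt = -(2·t^2 + 2·t + 1)·e^(-2·t)/4, the numerator is 1/4 - 601·e^(-19/5)/200 and the denominator is 1/4.
This works out to P = 0.7311.

P ≈ 0.731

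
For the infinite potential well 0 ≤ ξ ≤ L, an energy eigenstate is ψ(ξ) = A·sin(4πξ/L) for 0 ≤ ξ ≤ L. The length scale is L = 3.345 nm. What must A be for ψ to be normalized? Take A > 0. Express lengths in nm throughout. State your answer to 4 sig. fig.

Normalization requires ∫|ψ|² dξ = 1, integrated from 0 to L.
With ∫₀^L sin²(nπξ/L) dξ = L/2, with ψ = A·sin(4πξ/L), the integral evaluates to A²·[L/2].
Substituting L = 3.345 gives A² = 0.59791, so A = 0.77324.

A ≈ 0.7732 nm^(-1/2)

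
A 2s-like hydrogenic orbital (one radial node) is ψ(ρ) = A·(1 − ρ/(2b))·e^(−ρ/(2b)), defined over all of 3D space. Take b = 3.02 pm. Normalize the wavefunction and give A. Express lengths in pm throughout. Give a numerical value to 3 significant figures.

A ≈ 0.0380 pm^(-3/2)

Normalization requires ∫|ψ|² 4πρ² dρ = 1, integrated from 0 to ∞.
In 3D with spherical symmetry the volume element is 4πρ² dρ.
Using ∫₀^∞ ρⁿ e^(−αρ) dρ = n!/αⁿ⁺¹, ∫|ψ|² 4πρ² dρ = A²·(8·π·b^3).
Setting this equal to 1 gives A² = 1/(8·π·b^3).
Substituting b = 3.02 gives A² = 0.001445, so A = 0.03801.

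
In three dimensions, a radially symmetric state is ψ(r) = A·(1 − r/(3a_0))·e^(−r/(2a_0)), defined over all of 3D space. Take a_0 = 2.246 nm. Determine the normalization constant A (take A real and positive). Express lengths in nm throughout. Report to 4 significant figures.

We need A² ∫|f|² 4πr² dr = 1, taking the integral from 0 to ∞.
The integral (without the A² prefactor) comes out to 8·π·a_0^3/3.
Hence A² = 1/[8·π·a_0^3/3].
Plugging in a_0 = 2.246 yields A = 0.10264.

A ≈ 0.1026 nm^(-3/2)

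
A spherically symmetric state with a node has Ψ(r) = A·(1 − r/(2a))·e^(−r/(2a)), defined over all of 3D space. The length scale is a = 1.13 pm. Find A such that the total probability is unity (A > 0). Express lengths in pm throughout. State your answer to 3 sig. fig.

Normalization requires ∫|Ψ|² 4πr² dr = 1, integrated from 0 to ∞.
In 3D with spherical symmetry the volume element is 4πr² dr.
Using ∫₀^∞ rⁿ e^(−αr) dr = n!/αⁿ⁺¹, ∫|Ψ|² 4πr² dr = A²·(8·π·a^3).
Hence A² = 1/[8·π·a^3].
Substituting a = 1.13 gives A² = 0.02758, so A = 0.1661.

A ≈ 0.166 pm^(-3/2)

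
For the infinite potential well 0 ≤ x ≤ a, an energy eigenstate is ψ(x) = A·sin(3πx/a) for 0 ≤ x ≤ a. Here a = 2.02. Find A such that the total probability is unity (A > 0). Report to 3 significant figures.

A ≈ 0.995

Normalization requires ∫|ψ|² dx = 1, integrated from 0 to a.
With ∫₀^a sin²(nπx/a) dx = a/2, with ψ = A·sin(3πx/a), the integral evaluates to A²·[a/2].
Hence A² = 1/[a/2].
Plugging in a = 2.02 yields A = 0.9950.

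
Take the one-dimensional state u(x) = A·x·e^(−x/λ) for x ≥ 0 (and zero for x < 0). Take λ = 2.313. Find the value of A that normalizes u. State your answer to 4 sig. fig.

Normalization requires ∫|u|² dx = 1, integrated from 0 to ∞.
Recall ∫₀^∞ x^m e^(−x/β) dx = m!·β^(m+1), the integral (without the A² prefactor) comes out to λ^3/4.
Setting this equal to 1 gives A² = 1/(λ^3/4).
With λ = 2.313: A² = 0.32325 and A = 0.56855.

A ≈ 0.5685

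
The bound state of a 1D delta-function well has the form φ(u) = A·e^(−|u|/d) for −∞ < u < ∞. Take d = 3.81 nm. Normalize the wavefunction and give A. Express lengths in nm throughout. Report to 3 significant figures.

A ≈ 0.512 nm^(-1/2)

Normalization requires ∫|φ|² du = 1, integrated from −∞ to ∞.
With φ = A·e^(−|u|/d), the integral evaluates to A²·[d].
Plugging in d = 3.81 yields A = 0.5123.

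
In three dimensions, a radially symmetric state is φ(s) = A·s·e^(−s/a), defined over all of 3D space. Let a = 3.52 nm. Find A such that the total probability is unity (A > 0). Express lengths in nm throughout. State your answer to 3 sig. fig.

Require ∫ |φ|² 4πs² ds = 1 over the whole domain.
The integral (without the A² prefactor) comes out to 3·π·a^5.
Hence A² = 1/[3·π·a^5].
Substituting a = 3.52 gives A² = 0.0001963, so A = 0.01401.

A ≈ 0.0140 nm^(-5/2)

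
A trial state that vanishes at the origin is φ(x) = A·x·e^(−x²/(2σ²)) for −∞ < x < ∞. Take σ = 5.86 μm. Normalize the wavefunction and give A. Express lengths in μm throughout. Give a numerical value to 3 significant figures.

A ≈ 0.0749 μm^(-3/2)

Require ∫ |φ|² dx = 1 over the whole domain.
With ∫_{−∞}^{∞} x^(2m) e^(−αx²) dx = (2m−1)!!·√π / (2^m α^(m+1/2)), the integral (without the A² prefactor) comes out to √(π)·σ^3/2.
Hence A² = 1/[√(π)·σ^3/2].
With σ = 5.86: A² = 0.005607 and A = 0.07488.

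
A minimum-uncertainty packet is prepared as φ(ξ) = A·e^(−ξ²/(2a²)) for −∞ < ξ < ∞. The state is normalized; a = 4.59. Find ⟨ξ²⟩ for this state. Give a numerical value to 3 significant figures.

By definition ⟨ξ²⟩ = ∫ ξ^2 |φ(ξ)|² dξ.
With ∫_{−∞}^{∞} ξ^(2m) e^(−αξ²) dξ = (2m−1)!!·√π / (2^m α^(m+1/2)), evaluating both integrals, ⟨ξ²⟩ = a^2/2.
With a = 4.59, ⟨ξ^2⟩ = 10.53.

⟨ξ^2⟩ ≈ 10.5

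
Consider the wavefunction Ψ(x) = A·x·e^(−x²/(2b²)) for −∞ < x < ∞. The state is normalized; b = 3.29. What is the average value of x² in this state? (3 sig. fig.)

⟨x^2⟩ ≈ 16.2

⟨x²⟩ = ∫ x^2 |Ψ|² dx over the full domain.
Using the Gaussian integral ∫_{−∞}^{∞} e^(−αx²) dx = √(π/α), the ratio of the moment integral to the normalization integral gives ⟨x²⟩ = 3·b^2/2.
Putting b = 3.29 gives 16.24.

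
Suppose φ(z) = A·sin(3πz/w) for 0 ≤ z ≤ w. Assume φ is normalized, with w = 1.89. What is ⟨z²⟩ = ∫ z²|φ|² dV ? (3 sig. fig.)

⟨z^2⟩ ≈ 1.17

⟨z²⟩ = ∫ z^2 |φ|² dz over the full domain.
Using sin²θ = (1 − cos 2θ)/2, the ratio of the moment integral to the normalization integral gives ⟨z²⟩ = -w^2/(18·π^2) + w^2/3.
Putting w = 1.89 gives 1.171.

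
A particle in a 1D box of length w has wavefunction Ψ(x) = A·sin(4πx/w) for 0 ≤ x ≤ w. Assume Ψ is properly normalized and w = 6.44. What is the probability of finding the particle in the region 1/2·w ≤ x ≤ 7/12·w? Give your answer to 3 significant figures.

P ≈ 0.0489

|Ψ|² is the probability density, so P = ∫_{1/2·w}^{7/12·w} |Ψ|² dx.
With A² fixed by ∫|Ψ|² = 1, i.e. A² = (w/2)^(−1), substitute and integrate.
Let u = x/w; then A² and the length scale cancel, so P = ∫_{1/2}^{7/12} sin(4·π·u)^2 du ÷ ∫_{0}^{1} sin(4·π·u)^2 du.
An antiderivative of sin(4·π·u)^2 is u/2 - sin(4·π·u)·cos(4·π·u)/(8·π); evaluating from 1/2 to 7/12 gives -√(3)/(32·π) + 1/24, while the full integral is 1/2.
Taking the ratio, P = (-√(3)/16 + π/12)/π.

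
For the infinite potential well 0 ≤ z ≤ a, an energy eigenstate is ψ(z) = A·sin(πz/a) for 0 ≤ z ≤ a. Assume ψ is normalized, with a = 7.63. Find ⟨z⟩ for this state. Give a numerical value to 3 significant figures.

⟨z⟩ ≈ 3.82

By definition ⟨z⟩ = ∫ z |ψ(z)|² dz.
The ratio of the moment integral to the normalization integral gives ⟨z⟩ = a/2.
Putting a = 7.63 gives 3.815.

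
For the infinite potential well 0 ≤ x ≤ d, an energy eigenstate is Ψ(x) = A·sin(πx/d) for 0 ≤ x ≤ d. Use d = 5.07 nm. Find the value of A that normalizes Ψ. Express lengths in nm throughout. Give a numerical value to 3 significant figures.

The normalization condition is ∫|Ψ|² dx = 1 from 0 to d.
With ∫₀^d sin²(nπx/d) dx = d/2, carrying out the integral gives A² · d/2.
So A² = (d/2)^(−1).
With d = 5.07: A² = 0.3945 and A = 0.6281.

A ≈ 0.628 nm^(-1/2)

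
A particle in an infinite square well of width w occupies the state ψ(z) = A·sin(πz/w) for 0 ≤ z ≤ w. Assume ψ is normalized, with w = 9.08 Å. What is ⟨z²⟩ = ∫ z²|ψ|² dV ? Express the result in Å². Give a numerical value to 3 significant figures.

⟨z²⟩ = ∫ z^2 |ψ|² dz over the full domain.
Using sin²θ = (1 − cos 2θ)/2, the ratio of the moment integral to the normalization integral gives ⟨z²⟩ = -w^2/(2·π^2) + w^2/3.
Putting w = 9.08 gives 23.31.

⟨z^2⟩ ≈ 23.3 Å^2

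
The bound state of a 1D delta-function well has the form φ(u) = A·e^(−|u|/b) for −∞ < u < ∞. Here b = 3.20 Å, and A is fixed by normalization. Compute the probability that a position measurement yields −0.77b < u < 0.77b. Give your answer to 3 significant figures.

The probability is P = ∫ |φ|² du over [−0.77b, 0.77b].
With A² fixed by ∫|φ|² = 1, i.e. A² = (b)^(−1), substitute and integrate.
By symmetry take twice the u ≥ 0 contribution in numerator and denominator; the 2's cancel. Substituting t = u/b, A² and the length scale cancel in the ratio: P = ∫_{0}^{0.77} e^(-2·t) dt / ∫_{0}^{∞} e^(-2·t) dt.
An antiderivative of e^(-2·t) is -e^(-2·t)/2; evaluating from 0 to 0.77 gives 1/2 - e^(-77/50)/2, while the full integral is 1/2.
Taking the ratio, P = 0.7856.

P ≈ 0.786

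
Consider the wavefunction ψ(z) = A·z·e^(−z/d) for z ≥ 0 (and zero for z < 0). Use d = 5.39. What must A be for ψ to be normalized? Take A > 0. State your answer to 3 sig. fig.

Normalization requires ∫|ψ|² dz = 1, integrated from 0 to ∞.
Carrying out the integral gives A² · d^3/4.
So A² = (d^3/4)^(−1).
Plugging in d = 5.39 yields A = 0.1598.

A ≈ 0.160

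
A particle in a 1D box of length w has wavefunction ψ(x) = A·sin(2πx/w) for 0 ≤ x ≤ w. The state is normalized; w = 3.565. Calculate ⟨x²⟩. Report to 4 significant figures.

⟨x²⟩ = ∫ x^2 |ψ|² dx over the full domain.
The ratio of the moment integral to the normalization integral gives ⟨x²⟩ = -w^2/(8·π^2) + w^2/3.
Putting w = 3.565 gives 4.0754.

⟨x^2⟩ ≈ 4.075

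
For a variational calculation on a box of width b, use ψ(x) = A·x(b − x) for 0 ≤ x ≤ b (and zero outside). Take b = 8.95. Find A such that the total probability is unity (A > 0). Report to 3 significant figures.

Normalization requires ∫|ψ|² dx = 1, integrated from 0 to b.
With ψ = A·x(b − x), the integral evaluates to A²·[b^5/30].
Hence A² = 1/[b^5/30].
With b = 8.95: A² = 0.0005224 and A = 0.02286.

A ≈ 0.0229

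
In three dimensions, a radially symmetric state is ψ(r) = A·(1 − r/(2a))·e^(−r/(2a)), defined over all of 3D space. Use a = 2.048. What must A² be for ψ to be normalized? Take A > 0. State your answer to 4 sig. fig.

Normalization requires ∫|ψ|² 4πr² dr = 1, integrated from 0 to ∞.
(Spherical symmetry: dV = 4πr² dr.)
With ∫₀^∞ r^4 e^(−αr) dr = 4!/α^5, ∫|ψ|² 4πr² dr = A²·(8·π·a^3).
Setting this equal to 1 gives A² = 1/(8·π·a^3).
With a = 2.048: A² = 0.0046320 and A = 0.068059.

A^2 ≈ 0.004632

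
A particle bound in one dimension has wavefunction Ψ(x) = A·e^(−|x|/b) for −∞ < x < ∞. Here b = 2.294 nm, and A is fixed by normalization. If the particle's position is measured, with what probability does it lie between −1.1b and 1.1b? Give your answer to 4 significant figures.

P = ∫_{−1.1b}^{1.1b} |Ψ(x)|² dx.
The normalization integral ∫|Ψ|²dx over the whole domain equals b·A², and A² cancels in the ratio.
Both integrals are even about x = 0, so only the x ≥ 0 halves are needed (the factors of 2 cancel). Substituting u = x/b, A² and the length scale cancel in the ratio: P = ∫_{0}^{1.1} e^(-2·u) du / ∫_{0}^{∞} e^(-2·u) du.
Using ∫ e^(-2·u) du = -e^(-2·u)/2, the numerator is 1/2 - e^(-11/5)/2 and the denominator is 1/2.
Evaluating gives P = 0.88920.

P ≈ 0.8892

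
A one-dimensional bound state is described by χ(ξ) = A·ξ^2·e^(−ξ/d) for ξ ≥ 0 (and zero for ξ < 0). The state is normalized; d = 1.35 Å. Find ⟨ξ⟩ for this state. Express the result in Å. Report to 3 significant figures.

By definition ⟨ξ⟩ = ∫ ξ |χ(ξ)|² dξ.
Using ∫₀^∞ ξⁿ e^(−αξ) dξ = n!/αⁿ⁺¹, evaluating both integrals, ⟨ξ⟩ = 5·d/2.
Putting d = 1.35 gives 3.375.

⟨ξ⟩ ≈ 3.38 Å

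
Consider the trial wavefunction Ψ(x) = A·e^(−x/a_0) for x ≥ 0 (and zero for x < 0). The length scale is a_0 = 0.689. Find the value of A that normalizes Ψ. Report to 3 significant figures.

We need A² ∫|f|² dx = 1, taking the integral from 0 to ∞.
The integral (without the A² prefactor) comes out to a_0/2.
Substituting a_0 = 0.689 gives A² = 2.903, so A = 1.704.

A ≈ 1.70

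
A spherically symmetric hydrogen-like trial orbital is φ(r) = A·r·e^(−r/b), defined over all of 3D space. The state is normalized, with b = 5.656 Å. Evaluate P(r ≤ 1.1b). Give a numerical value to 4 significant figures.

Integrate the radial probability density 4πr²|φ|² over r ≤ 1.1b.
Normalization gives A² = 1/(3·π·b^5).
In terms of u = r/b (A², 4π and the length scale all cancel between numerator and denominator), P = [∫_{0}^{1.1} u^4·e^(-2·u) du] / [∫_{0}^{∞} u^4·e^(-2·u) du].
With ∫ u^4·e^(-2·u) du = -(u^4/2 + u^3 + 3·u^2/2 + 3·u/2 + 3/4)·e^(-2·u) + C, the region integral is ≈ 0.0543722 and the full one is 3/4.
Taking the ratio yields P = 0.072496.

P ≈ 0.07250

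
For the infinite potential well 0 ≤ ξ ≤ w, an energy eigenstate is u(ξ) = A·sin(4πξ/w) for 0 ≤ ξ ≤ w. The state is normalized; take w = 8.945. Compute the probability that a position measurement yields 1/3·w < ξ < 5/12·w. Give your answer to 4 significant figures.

P ≈ 0.1522

|u|² is the probability density, so P = ∫_{1/3·w}^{5/12·w} |u|² dξ.
With A² fixed by ∫|u|² = 1, i.e. A² = (w/2)^(−1), substitute and integrate.
Substituting t = ξ/w, A² and the length scale cancel in the ratio: P = ∫_{1/3}^{5/12} sin(4·π·t)^2 dt / ∫_{0}^{1} sin(4·π·t)^2 dt.
An antiderivative of sin(4·π·t)^2 is t/2 - sin(4·π·t)·cos(4·π·t)/(8·π); evaluating from 1/3 to 5/12 gives √(3)/(16·π) + 1/24, while the full integral is 1/2.
Taking the ratio, P = (√(3)/8 + π/12)/π.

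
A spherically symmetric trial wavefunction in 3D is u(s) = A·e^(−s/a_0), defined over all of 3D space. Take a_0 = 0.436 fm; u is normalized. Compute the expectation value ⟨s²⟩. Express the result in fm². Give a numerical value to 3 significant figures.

The expectation value is the |u|²-weighted average of s^2: ∫ s^2|u|² 4πs² ds.
With ∫₀^∞ s^4 e^(−αs) ds = 4!/α^5, the ratio of the moment integral to the normalization integral gives ⟨s²⟩ = 3·a_0^2.
Putting a_0 = 0.436 gives 0.5703.

⟨s^2⟩ ≈ 0.570 fm^2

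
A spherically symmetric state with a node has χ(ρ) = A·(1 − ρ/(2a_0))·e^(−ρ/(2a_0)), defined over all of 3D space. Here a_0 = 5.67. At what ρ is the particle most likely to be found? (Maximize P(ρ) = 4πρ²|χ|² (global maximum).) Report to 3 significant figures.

The maximum of P(ρ) = 4πρ²|χ|² occurs where its derivative vanishes.
This gives ρ = a_0·(√(5) + 3).
With a_0 = 5.67, the most probable radial distance is 29.69.

ρ ≈ 29.7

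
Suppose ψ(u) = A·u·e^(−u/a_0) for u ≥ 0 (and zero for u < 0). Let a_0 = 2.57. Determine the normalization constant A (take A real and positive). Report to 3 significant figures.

A ≈ 0.485

Normalization requires ∫|ψ|² du = 1, integrated from 0 to ∞.
∫|ψ|² du = A²·(a_0^3/4).
With a_0 = 2.57: A² = 0.2356 and A = 0.4854.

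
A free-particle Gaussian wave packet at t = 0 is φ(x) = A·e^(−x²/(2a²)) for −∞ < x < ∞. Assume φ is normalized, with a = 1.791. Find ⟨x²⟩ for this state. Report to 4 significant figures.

⟨x²⟩ = ∫ x^2 |φ|² dx over the full domain.
The ratio of the moment integral to the normalization integral gives ⟨x²⟩ = a^2/2.
With a = 1.791, ⟨x^2⟩ = 1.6038.

⟨x^2⟩ ≈ 1.604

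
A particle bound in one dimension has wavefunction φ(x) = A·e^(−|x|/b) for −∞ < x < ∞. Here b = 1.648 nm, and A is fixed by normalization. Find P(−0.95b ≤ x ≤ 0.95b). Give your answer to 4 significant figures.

|φ|² is the probability density, so P = ∫_{−0.95b}^{0.95b} |φ|² dx.
Since A² = 1/(b), this is the region integral divided by the full normalization integral.
By symmetry take twice the x ≥ 0 contribution in numerator and denominator; the 2's cancel. In terms of u = x/b (A² and the length scale cancel between numerator and denominator), P = [∫_{0}^{0.95} e^(-2·u) du] / [∫_{0}^{∞} e^(-2·u) du].
Using ∫ e^(-2·u) du = -e^(-2·u)/2, the numerator is 1/2 - e^(-19/10)/2 and the denominator is 1/2.
The result is P = 0.85043.

P ≈ 0.8504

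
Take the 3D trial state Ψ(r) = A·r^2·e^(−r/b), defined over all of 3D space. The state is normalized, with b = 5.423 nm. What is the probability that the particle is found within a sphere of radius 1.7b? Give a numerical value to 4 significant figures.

P = ∫ |Ψ|² 4πr² dr over r ≤ 1.7b.
Normalization gives A² = 1/(45·π·b^7/2).
Substituting u = r/b, A², 4π and the length scale all cancel in the ratio: P = ∫_{0}^{1.7} u^6·e^(-2·u) du / ∫_{0}^{∞} u^6·e^(-2·u) du.
With ∫ u^6·e^(-2·u) du = -(4·u^6 + 12·u^5 + 30·u^4 + 60·u^3 + 90·u^2 + 90·u + 45)·e^(-2·u)/8 + C, the region integral is ≈ 0.325424 and the full one is 45/8.
The region integral divided by the full integral gives P = 0.057853.

P ≈ 0.05785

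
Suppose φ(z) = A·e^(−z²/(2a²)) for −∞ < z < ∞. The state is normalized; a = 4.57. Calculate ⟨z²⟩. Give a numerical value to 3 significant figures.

⟨z^2⟩ ≈ 10.4

⟨z²⟩ = ∫ z^2 |φ|² dz over the full domain.
Since the A² factors cancel between numerator and denominator, ⟨z²⟩ = a^2/2.
With a = 4.57, ⟨z^2⟩ = 10.44.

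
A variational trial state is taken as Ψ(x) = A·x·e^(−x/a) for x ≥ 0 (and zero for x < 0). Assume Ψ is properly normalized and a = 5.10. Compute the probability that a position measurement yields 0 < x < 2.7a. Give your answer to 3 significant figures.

P ≈ 0.905

|Ψ|² is the probability density, so P = ∫_{0}^{2.7a} |Ψ|² dx.
Since A² = 1/(a^3/4), this is the region integral divided by the full normalization integral.
Let u = x/a; then A² and the length scale cancel, so P = ∫_{0}^{2.7} u^2·e^(-2·u) du ÷ ∫_{0}^{∞} u^2·e^(-2·u) du.
Using ∫ u^2·e^(-2·u) du = -(2·u^2 + 2·u + 1)·e^(-2·u)/4, the numerator is 1/4 - 1049·e^(-27/5)/200 and the denominator is 1/4.
The result is P = 0.9052.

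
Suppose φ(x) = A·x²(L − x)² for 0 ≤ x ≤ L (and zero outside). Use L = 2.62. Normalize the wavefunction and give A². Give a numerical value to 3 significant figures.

A^2 ≈ 0.108

Normalization requires ∫|φ|² dx = 1, integrated from 0 to L.
Carrying out the integral gives A² · L^9/630.
Setting this equal to 1 gives A² = 1/(L^9/630).
Substituting L = 2.62 gives A² = 0.1083, so A = 0.3291.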